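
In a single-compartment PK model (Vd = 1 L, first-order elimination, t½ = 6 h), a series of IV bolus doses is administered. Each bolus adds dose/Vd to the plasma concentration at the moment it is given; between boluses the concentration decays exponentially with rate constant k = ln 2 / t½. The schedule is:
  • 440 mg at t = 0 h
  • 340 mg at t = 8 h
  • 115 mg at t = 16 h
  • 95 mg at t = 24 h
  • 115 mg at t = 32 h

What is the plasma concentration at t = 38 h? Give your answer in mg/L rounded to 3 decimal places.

101.488 mg/L

k = ln 2 / 6 = 0.11552 per h
Dose 1 (440 mg at t=0 h): 440·exp(−0.11552·38) = 5.457 mg/L
Dose 2 (340 mg at t=8 h): 340·exp(−0.11552·30) = 10.625 mg/L
Dose 3 (115 mg at t=16 h): 115·exp(−0.11552·22) = 9.056 mg/L
Dose 4 (95 mg at t=24 h): 95·exp(−0.11552·14) = 18.850 mg/L
Dose 5 (115 mg at t=32 h): 115·exp(−0.11552·6) = 57.500 mg/L
C(38) = 5.457 + 10.625 + 9.056 + 18.850 + 57.500 = 101.488 mg/L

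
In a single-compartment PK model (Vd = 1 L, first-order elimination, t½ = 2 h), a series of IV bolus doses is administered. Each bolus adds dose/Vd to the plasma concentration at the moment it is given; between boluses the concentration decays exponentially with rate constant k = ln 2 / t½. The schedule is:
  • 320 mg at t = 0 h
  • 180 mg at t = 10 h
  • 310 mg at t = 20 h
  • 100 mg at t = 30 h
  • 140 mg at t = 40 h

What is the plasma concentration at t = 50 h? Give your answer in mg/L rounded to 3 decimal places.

4.482 mg/L

k = ln 2 / 2 = 0.34657 per h
Dose 1 (320 mg at t=0 h): 320·exp(−0.34657·50) = 0.000 mg/L
Dose 2 (180 mg at t=10 h): 180·exp(−0.34657·40) = 0.000 mg/L
Dose 3 (310 mg at t=20 h): 310·exp(−0.34657·30) = 0.009 mg/L
Dose 4 (100 mg at t=30 h): 100·exp(−0.34657·20) = 0.098 mg/L
Dose 5 (140 mg at t=40 h): 140·exp(−0.34657·10) = 4.375 mg/L
C(50) = 0.000 + 0.000 + 0.009 + 0.098 + 4.375 = 4.482 mg/L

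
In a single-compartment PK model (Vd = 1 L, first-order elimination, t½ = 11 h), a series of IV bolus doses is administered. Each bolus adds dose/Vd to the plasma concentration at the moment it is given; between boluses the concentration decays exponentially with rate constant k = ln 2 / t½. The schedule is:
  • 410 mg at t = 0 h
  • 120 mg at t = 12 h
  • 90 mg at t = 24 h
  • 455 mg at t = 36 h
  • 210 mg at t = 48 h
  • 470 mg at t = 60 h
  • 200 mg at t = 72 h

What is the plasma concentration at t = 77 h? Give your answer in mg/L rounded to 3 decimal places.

k = ln 2 / 11 = 0.06301 per h
Dose 1 (410 mg at t=0 h): 410·exp(−0.06301·77) = 3.203 mg/L
Dose 2 (120 mg at t=12 h): 120·exp(−0.06301·65) = 1.997 mg/L
Dose 3 (90 mg at t=24 h): 90·exp(−0.06301·53) = 3.190 mg/L
Dose 4 (455 mg at t=36 h): 455·exp(−0.06301·41) = 34.355 mg/L
Dose 5 (210 mg at t=48 h): 210·exp(−0.06301·29) = 33.775 mg/L
Dose 6 (470 mg at t=60 h): 470·exp(−0.06301·17) = 161.016 mg/L
Dose 7 (200 mg at t=72 h): 200·exp(−0.06301·5) = 145.948 mg/L
C(77) = 3.203 + 1.997 + 3.190 + 34.355 + 33.775 + 161.016 + 145.948 = 383.485 mg/L

383.485 mg/L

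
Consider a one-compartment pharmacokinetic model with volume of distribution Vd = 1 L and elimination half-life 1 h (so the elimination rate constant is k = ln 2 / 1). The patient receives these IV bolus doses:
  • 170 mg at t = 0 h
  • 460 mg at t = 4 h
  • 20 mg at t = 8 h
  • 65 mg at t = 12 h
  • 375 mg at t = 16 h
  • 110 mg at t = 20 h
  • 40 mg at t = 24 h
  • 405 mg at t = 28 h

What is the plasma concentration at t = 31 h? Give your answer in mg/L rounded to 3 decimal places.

k = ln 2 / 1 = 0.69315 per h
Dose 1 (170 mg at t=0 h): 170·exp(−0.69315·31) = 0.000 mg/L
Dose 2 (460 mg at t=4 h): 460·exp(−0.69315·27) = 0.000 mg/L
Dose 3 (20 mg at t=8 h): 20·exp(−0.69315·23) = 0.000 mg/L
Dose 4 (65 mg at t=12 h): 65·exp(−0.69315·19) = 0.000 mg/L
Dose 5 (375 mg at t=16 h): 375·exp(−0.69315·15) = 0.011 mg/L
Dose 6 (110 mg at t=20 h): 110·exp(−0.69315·11) = 0.054 mg/L
Dose 7 (40 mg at t=24 h): 40·exp(−0.69315·7) = 0.313 mg/L
Dose 8 (405 mg at t=28 h): 405·exp(−0.69315·3) = 50.625 mg/L
C(31) = 0.000 + 0.000 + 0.000 + 0.000 + 0.011 + 0.054 + 0.313 + 50.625 = 51.003 mg/L

51.003 mg/L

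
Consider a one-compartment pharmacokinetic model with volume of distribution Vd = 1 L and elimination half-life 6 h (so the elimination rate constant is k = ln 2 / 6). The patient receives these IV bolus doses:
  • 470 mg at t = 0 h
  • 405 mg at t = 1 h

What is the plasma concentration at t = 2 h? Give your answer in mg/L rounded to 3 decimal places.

k = ln 2 / 6 = 0.11552 per h
Dose 1 (470 mg at t=0 h): 470·exp(−0.11552·2) = 373.039 mg/L
Dose 2 (405 mg at t=1 h): 405·exp(−0.11552·1) = 360.814 mg/L
C(2) = 373.039 + 360.814 = 733.853 mg/L

733.853 mg/L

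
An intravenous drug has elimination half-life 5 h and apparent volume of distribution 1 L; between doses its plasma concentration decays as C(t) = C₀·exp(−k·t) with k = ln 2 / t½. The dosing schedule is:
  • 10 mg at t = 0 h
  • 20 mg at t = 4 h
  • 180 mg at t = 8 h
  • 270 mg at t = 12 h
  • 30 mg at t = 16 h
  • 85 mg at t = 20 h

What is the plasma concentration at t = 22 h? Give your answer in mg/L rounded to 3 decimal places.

k = ln 2 / 5 = 0.13863 per h
Dose 1 (10 mg at t=0 h): 10·exp(−0.13863·22) = 0.474 mg/L
Dose 2 (20 mg at t=4 h): 20·exp(−0.13863·18) = 1.649 mg/L
Dose 3 (180 mg at t=8 h): 180·exp(−0.13863·14) = 25.846 mg/L
Dose 4 (270 mg at t=12 h): 270·exp(−0.13863·10) = 67.500 mg/L
Dose 5 (30 mg at t=16 h): 30·exp(−0.13863·6) = 13.058 mg/L
Dose 6 (85 mg at t=20 h): 85·exp(−0.13863·2) = 64.418 mg/L
C(22) = 0.474 + 1.649 + 25.846 + 67.500 + 13.058 + 64.418 = 172.945 mg/L

172.945 mg/L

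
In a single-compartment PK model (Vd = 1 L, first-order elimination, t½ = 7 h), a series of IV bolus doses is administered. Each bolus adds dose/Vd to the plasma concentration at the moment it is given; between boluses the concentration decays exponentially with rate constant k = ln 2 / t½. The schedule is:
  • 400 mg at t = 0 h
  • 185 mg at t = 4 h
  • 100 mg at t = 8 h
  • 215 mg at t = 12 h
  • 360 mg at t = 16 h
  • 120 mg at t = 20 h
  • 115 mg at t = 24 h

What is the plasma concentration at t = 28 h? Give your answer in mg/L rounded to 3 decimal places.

k = ln 2 / 7 = 0.09902 per h
Dose 1 (400 mg at t=0 h): 400·exp(−0.09902·28) = 25.000 mg/L
Dose 2 (185 mg at t=4 h): 185·exp(−0.09902·24) = 17.182 mg/L
Dose 3 (100 mg at t=8 h): 100·exp(−0.09902·20) = 13.801 mg/L
Dose 4 (215 mg at t=12 h): 215·exp(−0.09902·16) = 44.093 mg/L
Dose 5 (360 mg at t=16 h): 360·exp(−0.09902·12) = 109.711 mg/L
Dose 6 (120 mg at t=20 h): 120·exp(−0.09902·8) = 54.343 mg/L
Dose 7 (115 mg at t=24 h): 115·exp(−0.09902·4) = 77.389 mg/L
C(28) = 25.000 + 17.182 + 13.801 + 44.093 + 109.711 + 54.343 + 77.389 = 341.520 mg/L

341.520 mg/L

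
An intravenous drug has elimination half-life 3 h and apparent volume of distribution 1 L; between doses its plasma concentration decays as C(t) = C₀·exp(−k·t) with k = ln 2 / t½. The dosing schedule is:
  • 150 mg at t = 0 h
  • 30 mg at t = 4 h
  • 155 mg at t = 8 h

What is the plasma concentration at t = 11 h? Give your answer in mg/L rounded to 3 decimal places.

k = ln 2 / 3 = 0.23105 per h
Dose 1 (150 mg at t=0 h): 150·exp(−0.23105·11) = 11.812 mg/L
Dose 2 (30 mg at t=4 h): 30·exp(−0.23105·7) = 5.953 mg/L
Dose 3 (155 mg at t=8 h): 155·exp(−0.23105·3) = 77.500 mg/L
C(11) = 11.812 + 5.953 + 77.500 = 95.265 mg/L

95.265 mg/L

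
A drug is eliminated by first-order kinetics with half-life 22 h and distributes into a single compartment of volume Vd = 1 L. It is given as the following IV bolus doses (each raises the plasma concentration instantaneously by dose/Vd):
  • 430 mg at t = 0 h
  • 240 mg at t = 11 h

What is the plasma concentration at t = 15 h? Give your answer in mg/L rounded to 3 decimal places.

k = ln 2 / 22 = 0.03151 per h
Dose 1 (430 mg at t=0 h): 430·exp(−0.03151·15) = 268.053 mg/L
Dose 2 (240 mg at t=11 h): 240·exp(−0.03151·4) = 211.582 mg/L
C(15) = 268.053 + 211.582 = 479.635 mg/L

479.635 mg/L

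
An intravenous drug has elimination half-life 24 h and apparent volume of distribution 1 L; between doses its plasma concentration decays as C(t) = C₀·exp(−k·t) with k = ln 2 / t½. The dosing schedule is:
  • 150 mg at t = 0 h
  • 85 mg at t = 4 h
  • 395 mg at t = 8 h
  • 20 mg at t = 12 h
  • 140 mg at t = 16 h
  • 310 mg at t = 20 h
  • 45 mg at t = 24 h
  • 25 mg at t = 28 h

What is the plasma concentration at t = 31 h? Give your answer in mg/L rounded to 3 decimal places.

691.178 mg/L

k = ln 2 / 24 = 0.02888 per h
Dose 1 (150 mg at t=0 h): 150·exp(−0.02888·31) = 61.272 mg/L
Dose 2 (85 mg at t=4 h): 85·exp(−0.02888·27) = 38.973 mg/L
Dose 3 (395 mg at t=8 h): 395·exp(−0.02888·23) = 203.287 mg/L
Dose 4 (20 mg at t=12 h): 20·exp(−0.02888·19) = 11.554 mg/L
Dose 5 (140 mg at t=16 h): 140·exp(−0.02888·15) = 90.779 mg/L
Dose 6 (310 mg at t=20 h): 310·exp(−0.02888·11) = 225.626 mg/L
Dose 7 (45 mg at t=24 h): 45·exp(−0.02888·7) = 36.763 mg/L
Dose 8 (25 mg at t=28 h): 25·exp(−0.02888·3) = 22.925 mg/L
C(31) = 61.272 + 38.973 + 203.287 + 11.554 + 90.779 + 225.626 + 36.763 + 22.925 = 691.178 mg/L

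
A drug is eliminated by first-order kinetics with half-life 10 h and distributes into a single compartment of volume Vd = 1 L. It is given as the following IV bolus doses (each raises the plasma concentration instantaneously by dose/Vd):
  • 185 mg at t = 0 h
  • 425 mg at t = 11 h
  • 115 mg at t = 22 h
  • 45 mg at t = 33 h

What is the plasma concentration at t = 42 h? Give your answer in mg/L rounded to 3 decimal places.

112.498 mg/L

k = ln 2 / 10 = 0.06931 per h
Dose 1 (185 mg at t=0 h): 185·exp(−0.06931·42) = 10.066 mg/L
Dose 2 (425 mg at t=11 h): 425·exp(−0.06931·31) = 49.567 mg/L
Dose 3 (115 mg at t=22 h): 115·exp(−0.06931·20) = 28.750 mg/L
Dose 4 (45 mg at t=33 h): 45·exp(−0.06931·9) = 24.115 mg/L
C(42) = 10.066 + 49.567 + 28.750 + 24.115 = 112.498 mg/L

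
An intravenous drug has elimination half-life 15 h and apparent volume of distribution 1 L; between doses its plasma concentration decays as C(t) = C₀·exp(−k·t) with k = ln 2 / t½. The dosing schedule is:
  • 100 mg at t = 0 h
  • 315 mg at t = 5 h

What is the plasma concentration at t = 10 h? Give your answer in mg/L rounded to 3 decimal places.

k = ln 2 / 15 = 0.04621 per h
Dose 1 (100 mg at t=0 h): 100·exp(−0.04621·10) = 62.996 mg/L
Dose 2 (315 mg at t=5 h): 315·exp(−0.04621·5) = 250.016 mg/L
C(10) = 62.996 + 250.016 = 313.012 mg/L

313.012 mg/L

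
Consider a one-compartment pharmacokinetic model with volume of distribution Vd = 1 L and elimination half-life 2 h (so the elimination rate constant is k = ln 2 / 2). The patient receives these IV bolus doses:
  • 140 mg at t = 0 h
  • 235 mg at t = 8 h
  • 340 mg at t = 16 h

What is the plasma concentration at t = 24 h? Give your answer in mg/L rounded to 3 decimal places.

22.202 mg/L

k = ln 2 / 2 = 0.34657 per h
Dose 1 (140 mg at t=0 h): 140·exp(−0.34657·24) = 0.034 mg/L
Dose 2 (235 mg at t=8 h): 235·exp(−0.34657·16) = 0.918 mg/L
Dose 3 (340 mg at t=16 h): 340·exp(−0.34657·8) = 21.250 mg/L
C(24) = 0.034 + 0.918 + 21.250 = 22.202 mg/L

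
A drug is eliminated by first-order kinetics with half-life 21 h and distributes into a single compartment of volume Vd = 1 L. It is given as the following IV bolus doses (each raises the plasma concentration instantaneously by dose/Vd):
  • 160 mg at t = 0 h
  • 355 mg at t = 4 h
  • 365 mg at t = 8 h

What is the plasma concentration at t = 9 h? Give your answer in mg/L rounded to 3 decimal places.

k = ln 2 / 21 = 0.03301 per h
Dose 1 (160 mg at t=0 h): 160·exp(−0.03301·9) = 118.880 mg/L
Dose 2 (355 mg at t=4 h): 355·exp(−0.03301·5) = 300.992 mg/L
Dose 3 (365 mg at t=8 h): 365·exp(−0.03301·1) = 353.149 mg/L
C(9) = 118.880 + 300.992 + 353.149 = 773.020 mg/L

773.020 mg/L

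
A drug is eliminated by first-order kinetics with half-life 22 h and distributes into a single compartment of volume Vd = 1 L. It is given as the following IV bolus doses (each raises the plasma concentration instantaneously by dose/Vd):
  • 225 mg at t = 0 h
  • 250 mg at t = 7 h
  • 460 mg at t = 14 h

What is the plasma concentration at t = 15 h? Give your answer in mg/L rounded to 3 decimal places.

780.294 mg/L

k = ln 2 / 22 = 0.03151 per h
Dose 1 (225 mg at t=0 h): 225·exp(−0.03151·15) = 140.260 mg/L
Dose 2 (250 mg at t=7 h): 250·exp(−0.03151·8) = 194.301 mg/L
Dose 3 (460 mg at t=14 h): 460·exp(−0.03151·1) = 445.733 mg/L
C(15) = 140.260 + 194.301 + 445.733 = 780.294 mg/L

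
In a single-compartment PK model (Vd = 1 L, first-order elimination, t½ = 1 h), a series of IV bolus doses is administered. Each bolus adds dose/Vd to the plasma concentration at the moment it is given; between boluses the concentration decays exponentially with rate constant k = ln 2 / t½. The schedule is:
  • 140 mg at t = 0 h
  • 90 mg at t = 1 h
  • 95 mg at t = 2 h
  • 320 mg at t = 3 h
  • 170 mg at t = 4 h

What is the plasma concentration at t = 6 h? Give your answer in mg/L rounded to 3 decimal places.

93.438 mg/L

k = ln 2 / 1 = 0.69315 per h
Dose 1 (140 mg at t=0 h): 140·exp(−0.69315·6) = 2.188 mg/L
Dose 2 (90 mg at t=1 h): 90·exp(−0.69315·5) = 2.812 mg/L
Dose 3 (95 mg at t=2 h): 95·exp(−0.69315·4) = 5.938 mg/L
Dose 4 (320 mg at t=3 h): 320·exp(−0.69315·3) = 40.000 mg/L
Dose 5 (170 mg at t=4 h): 170·exp(−0.69315·2) = 42.500 mg/L
C(6) = 2.188 + 2.812 + 5.938 + 40.000 + 42.500 = 93.438 mg/L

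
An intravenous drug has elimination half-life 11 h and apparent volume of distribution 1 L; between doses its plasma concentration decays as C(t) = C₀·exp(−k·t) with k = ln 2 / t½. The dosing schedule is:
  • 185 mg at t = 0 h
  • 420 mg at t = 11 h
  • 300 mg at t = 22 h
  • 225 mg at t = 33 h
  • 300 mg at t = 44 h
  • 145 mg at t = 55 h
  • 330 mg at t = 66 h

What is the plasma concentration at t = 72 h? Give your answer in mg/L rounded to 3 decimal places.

370.262 mg/L

k = ln 2 / 11 = 0.06301 per h
Dose 1 (185 mg at t=0 h): 185·exp(−0.06301·72) = 1.981 mg/L
Dose 2 (420 mg at t=11 h): 420·exp(−0.06301·61) = 8.993 mg/L
Dose 3 (300 mg at t=22 h): 300·exp(−0.06301·50) = 12.847 mg/L
Dose 4 (225 mg at t=33 h): 225·exp(−0.06301·39) = 19.271 mg/L
Dose 5 (300 mg at t=44 h): 300·exp(−0.06301·28) = 51.388 mg/L
Dose 6 (145 mg at t=55 h): 145·exp(−0.06301·17) = 49.675 mg/L
Dose 7 (330 mg at t=66 h): 330·exp(−0.06301·6) = 226.108 mg/L
C(72) = 1.981 + 8.993 + 12.847 + 19.271 + 51.388 + 49.675 + 226.108 = 370.262 mg/L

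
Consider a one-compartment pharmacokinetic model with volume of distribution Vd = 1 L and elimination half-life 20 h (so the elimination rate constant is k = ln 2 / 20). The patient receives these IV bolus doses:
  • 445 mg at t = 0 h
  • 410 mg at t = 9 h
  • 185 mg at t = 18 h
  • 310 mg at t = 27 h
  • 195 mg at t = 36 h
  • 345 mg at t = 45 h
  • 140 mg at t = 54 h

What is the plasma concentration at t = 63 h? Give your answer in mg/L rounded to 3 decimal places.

k = ln 2 / 20 = 0.03466 per h
Dose 1 (445 mg at t=0 h): 445·exp(−0.03466·63) = 50.132 mg/L
Dose 2 (410 mg at t=9 h): 410·exp(−0.03466·54) = 63.096 mg/L
Dose 3 (185 mg at t=18 h): 185·exp(−0.03466·45) = 38.891 mg/L
Dose 4 (310 mg at t=27 h): 310·exp(−0.03466·36) = 89.024 mg/L
Dose 5 (195 mg at t=36 h): 195·exp(−0.03466·27) = 76.497 mg/L
Dose 6 (345 mg at t=45 h): 345·exp(−0.03466·18) = 184.881 mg/L
Dose 7 (140 mg at t=54 h): 140·exp(−0.03466·9) = 102.486 mg/L
C(63) = 50.132 + 63.096 + 38.891 + 89.024 + 76.497 + 184.881 + 102.486 = 605.008 mg/L

605.008 mg/L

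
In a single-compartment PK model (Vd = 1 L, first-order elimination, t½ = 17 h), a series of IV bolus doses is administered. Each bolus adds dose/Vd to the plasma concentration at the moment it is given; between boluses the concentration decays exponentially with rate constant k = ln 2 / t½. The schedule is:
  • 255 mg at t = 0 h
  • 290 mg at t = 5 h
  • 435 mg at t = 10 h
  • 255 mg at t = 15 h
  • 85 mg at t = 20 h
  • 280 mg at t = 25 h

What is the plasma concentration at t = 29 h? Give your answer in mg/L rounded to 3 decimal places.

k = ln 2 / 17 = 0.04077 per h
Dose 1 (255 mg at t=0 h): 255·exp(−0.04077·29) = 78.166 mg/L
Dose 2 (290 mg at t=5 h): 290·exp(−0.04077·24) = 108.997 mg/L
Dose 3 (435 mg at t=10 h): 435·exp(−0.04077·19) = 200.467 mg/L
Dose 4 (255 mg at t=15 h): 255·exp(−0.04077·14) = 144.090 mg/L
Dose 5 (85 mg at t=20 h): 85·exp(−0.04077·9) = 58.891 mg/L
Dose 6 (280 mg at t=25 h): 280·exp(−0.04077·4) = 237.863 mg/L
C(29) = 78.166 + 108.997 + 200.467 + 144.090 + 58.891 + 237.863 = 828.475 mg/L

828.475 mg/L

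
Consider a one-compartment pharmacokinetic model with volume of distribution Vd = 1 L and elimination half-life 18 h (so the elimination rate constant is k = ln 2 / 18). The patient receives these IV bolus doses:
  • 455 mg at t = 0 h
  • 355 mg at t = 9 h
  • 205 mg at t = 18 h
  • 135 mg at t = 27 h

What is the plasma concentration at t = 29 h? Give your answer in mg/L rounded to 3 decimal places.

k = ln 2 / 18 = 0.03851 per h
Dose 1 (455 mg at t=0 h): 455·exp(−0.03851·29) = 148.942 mg/L
Dose 2 (355 mg at t=9 h): 355·exp(−0.03851·20) = 164.343 mg/L
Dose 3 (205 mg at t=18 h): 205·exp(−0.03851·11) = 134.212 mg/L
Dose 4 (135 mg at t=27 h): 135·exp(−0.03851·2) = 124.993 mg/L
C(29) = 148.942 + 164.343 + 134.212 + 124.993 = 572.490 mg/L

572.490 mg/L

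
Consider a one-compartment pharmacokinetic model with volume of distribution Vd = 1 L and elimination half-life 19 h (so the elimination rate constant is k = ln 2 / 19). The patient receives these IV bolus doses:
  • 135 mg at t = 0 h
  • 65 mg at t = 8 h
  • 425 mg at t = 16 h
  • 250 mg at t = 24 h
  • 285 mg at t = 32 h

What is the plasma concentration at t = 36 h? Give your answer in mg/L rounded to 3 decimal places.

672.267 mg/L

k = ln 2 / 19 = 0.03648 per h
Dose 1 (135 mg at t=0 h): 135·exp(−0.03648·36) = 36.305 mg/L
Dose 2 (65 mg at t=8 h): 65·exp(−0.03648·28) = 23.404 mg/L
Dose 3 (425 mg at t=16 h): 425·exp(−0.03648·20) = 204.887 mg/L
Dose 4 (250 mg at t=24 h): 250·exp(−0.03648·12) = 161.367 mg/L
Dose 5 (285 mg at t=32 h): 285·exp(−0.03648·4) = 246.303 mg/L
C(36) = 36.305 + 23.404 + 204.887 + 161.367 + 246.303 = 672.267 mg/L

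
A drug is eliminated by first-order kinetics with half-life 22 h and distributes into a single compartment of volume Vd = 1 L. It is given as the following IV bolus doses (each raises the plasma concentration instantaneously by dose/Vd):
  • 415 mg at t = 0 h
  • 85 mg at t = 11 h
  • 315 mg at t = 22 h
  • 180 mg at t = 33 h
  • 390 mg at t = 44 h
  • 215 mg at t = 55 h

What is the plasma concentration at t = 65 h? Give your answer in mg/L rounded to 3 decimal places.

k = ln 2 / 22 = 0.03151 per h
Dose 1 (415 mg at t=0 h): 415·exp(−0.03151·65) = 53.535 mg/L
Dose 2 (85 mg at t=11 h): 85·exp(−0.03151·54) = 15.507 mg/L
Dose 3 (315 mg at t=22 h): 315·exp(−0.03151·43) = 81.271 mg/L
Dose 4 (180 mg at t=33 h): 180·exp(−0.03151·32) = 65.677 mg/L
Dose 5 (390 mg at t=44 h): 390·exp(−0.03151·21) = 201.242 mg/L
Dose 6 (215 mg at t=55 h): 215·exp(−0.03151·10) = 156.894 mg/L
C(65) = 53.535 + 15.507 + 81.271 + 65.677 + 201.242 + 156.894 = 574.125 mg/L

574.125 mg/L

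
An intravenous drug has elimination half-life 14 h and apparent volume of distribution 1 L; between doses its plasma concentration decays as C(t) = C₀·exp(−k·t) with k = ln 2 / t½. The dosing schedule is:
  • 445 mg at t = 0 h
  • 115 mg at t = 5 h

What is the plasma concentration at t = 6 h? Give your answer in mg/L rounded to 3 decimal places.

440.079 mg/L

k = ln 2 / 14 = 0.04951 per h
Dose 1 (445 mg at t=0 h): 445·exp(−0.04951·6) = 330.634 mg/L
Dose 2 (115 mg at t=5 h): 115·exp(−0.04951·1) = 109.445 mg/L
C(6) = 330.634 + 109.445 = 440.079 mg/L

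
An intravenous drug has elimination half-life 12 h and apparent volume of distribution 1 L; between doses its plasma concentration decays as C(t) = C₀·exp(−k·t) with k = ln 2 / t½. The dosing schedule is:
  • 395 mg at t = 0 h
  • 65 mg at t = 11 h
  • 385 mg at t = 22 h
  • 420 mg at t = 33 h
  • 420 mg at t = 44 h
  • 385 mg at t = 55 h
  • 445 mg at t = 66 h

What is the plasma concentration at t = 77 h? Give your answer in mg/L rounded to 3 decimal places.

k = ln 2 / 12 = 0.05776 per h
Dose 1 (395 mg at t=0 h): 395·exp(−0.05776·77) = 4.624 mg/L
Dose 2 (65 mg at t=11 h): 65·exp(−0.05776·66) = 1.436 mg/L
Dose 3 (385 mg at t=22 h): 385·exp(−0.05776·55) = 16.060 mg/L
Dose 4 (420 mg at t=33 h): 420·exp(−0.05776·44) = 33.073 mg/L
Dose 5 (420 mg at t=44 h): 420·exp(−0.05776·33) = 62.433 mg/L
Dose 6 (385 mg at t=55 h): 385·exp(−0.05776·22) = 108.037 mg/L
Dose 7 (445 mg at t=66 h): 445·exp(−0.05776·11) = 235.731 mg/L
C(77) = 4.624 + 1.436 + 16.060 + 33.073 + 62.433 + 108.037 + 235.731 = 461.394 mg/L

461.394 mg/L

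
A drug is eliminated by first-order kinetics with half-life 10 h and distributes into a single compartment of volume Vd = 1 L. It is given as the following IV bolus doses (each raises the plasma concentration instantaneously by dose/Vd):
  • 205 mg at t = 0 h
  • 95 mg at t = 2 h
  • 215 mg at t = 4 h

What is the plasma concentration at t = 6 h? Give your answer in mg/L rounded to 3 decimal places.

394.414 mg/L

k = ln 2 / 10 = 0.06931 per h
Dose 1 (205 mg at t=0 h): 205·exp(−0.06931·6) = 135.250 mg/L
Dose 2 (95 mg at t=2 h): 95·exp(−0.06931·4) = 71.997 mg/L
Dose 3 (215 mg at t=4 h): 215·exp(−0.06931·2) = 187.168 mg/L
C(6) = 135.250 + 71.997 + 187.168 = 394.414 mg/L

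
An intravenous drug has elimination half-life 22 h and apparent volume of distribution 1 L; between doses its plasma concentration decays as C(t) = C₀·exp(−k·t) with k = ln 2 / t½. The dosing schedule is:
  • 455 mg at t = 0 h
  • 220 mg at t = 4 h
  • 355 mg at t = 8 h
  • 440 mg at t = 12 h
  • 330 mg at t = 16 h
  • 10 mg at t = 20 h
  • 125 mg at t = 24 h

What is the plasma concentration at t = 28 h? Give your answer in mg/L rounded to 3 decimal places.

k = ln 2 / 22 = 0.03151 per h
Dose 1 (455 mg at t=0 h): 455·exp(−0.03151·28) = 188.314 mg/L
Dose 2 (220 mg at t=4 h): 220·exp(−0.03151·24) = 103.282 mg/L
Dose 3 (355 mg at t=8 h): 355·exp(−0.03151·20) = 189.045 mg/L
Dose 4 (440 mg at t=12 h): 440·exp(−0.03151·16) = 265.780 mg/L
Dose 5 (330 mg at t=16 h): 330·exp(−0.03151·12) = 226.108 mg/L
Dose 6 (10 mg at t=20 h): 10·exp(−0.03151·8) = 7.772 mg/L
Dose 7 (125 mg at t=24 h): 125·exp(−0.03151·4) = 110.199 mg/L
C(28) = 188.314 + 103.282 + 189.045 + 265.780 + 226.108 + 7.772 + 110.199 = 1090.500 mg/L

1090.500 mg/L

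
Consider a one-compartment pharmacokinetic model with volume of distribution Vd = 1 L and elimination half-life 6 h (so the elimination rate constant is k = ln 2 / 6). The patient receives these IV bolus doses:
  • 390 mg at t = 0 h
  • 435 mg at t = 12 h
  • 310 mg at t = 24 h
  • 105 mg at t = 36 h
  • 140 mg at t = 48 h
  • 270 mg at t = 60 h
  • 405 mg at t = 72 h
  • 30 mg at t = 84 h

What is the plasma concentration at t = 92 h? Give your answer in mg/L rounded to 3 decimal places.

59.986 mg/L

k = ln 2 / 6 = 0.11552 per h
Dose 1 (390 mg at t=0 h): 390·exp(−0.11552·92) = 0.009 mg/L
Dose 2 (435 mg at t=12 h): 435·exp(−0.11552·80) = 0.042 mg/L
Dose 3 (310 mg at t=24 h): 310·exp(−0.11552·68) = 0.120 mg/L
Dose 4 (105 mg at t=36 h): 105·exp(−0.11552·56) = 0.163 mg/L
Dose 5 (140 mg at t=48 h): 140·exp(−0.11552·44) = 0.868 mg/L
Dose 6 (270 mg at t=60 h): 270·exp(−0.11552·32) = 6.697 mg/L
Dose 7 (405 mg at t=72 h): 405·exp(−0.11552·20) = 40.181 mg/L
Dose 8 (30 mg at t=84 h): 30·exp(−0.11552·8) = 11.906 mg/L
C(92) = 0.009 + 0.042 + 0.120 + 0.163 + 0.868 + 6.697 + 40.181 + 11.906 = 59.986 mg/L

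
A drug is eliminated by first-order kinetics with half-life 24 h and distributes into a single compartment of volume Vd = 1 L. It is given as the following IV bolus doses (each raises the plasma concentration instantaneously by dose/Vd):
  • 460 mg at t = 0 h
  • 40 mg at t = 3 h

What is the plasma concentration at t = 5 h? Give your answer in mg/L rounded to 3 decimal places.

k = ln 2 / 24 = 0.02888 per h
Dose 1 (460 mg at t=0 h): 460·exp(−0.02888·5) = 398.147 mg/L
Dose 2 (40 mg at t=3 h): 40·exp(−0.02888·2) = 37.755 mg/L
C(5) = 398.147 + 37.755 = 435.902 mg/L

435.902 mg/L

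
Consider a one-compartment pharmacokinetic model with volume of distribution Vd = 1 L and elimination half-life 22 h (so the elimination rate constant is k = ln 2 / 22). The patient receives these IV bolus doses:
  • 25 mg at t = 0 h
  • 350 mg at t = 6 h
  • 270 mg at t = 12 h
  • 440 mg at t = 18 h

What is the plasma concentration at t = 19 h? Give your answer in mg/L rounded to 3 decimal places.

889.027 mg/L

k = ln 2 / 22 = 0.03151 per h
Dose 1 (25 mg at t=0 h): 25·exp(−0.03151·19) = 13.739 mg/L
Dose 2 (350 mg at t=6 h): 350·exp(−0.03151·13) = 232.374 mg/L
Dose 3 (270 mg at t=12 h): 270·exp(−0.03151·7) = 216.562 mg/L
Dose 4 (440 mg at t=18 h): 440·exp(−0.03151·1) = 426.353 mg/L
C(19) = 13.739 + 232.374 + 216.562 + 426.353 = 889.027 mg/L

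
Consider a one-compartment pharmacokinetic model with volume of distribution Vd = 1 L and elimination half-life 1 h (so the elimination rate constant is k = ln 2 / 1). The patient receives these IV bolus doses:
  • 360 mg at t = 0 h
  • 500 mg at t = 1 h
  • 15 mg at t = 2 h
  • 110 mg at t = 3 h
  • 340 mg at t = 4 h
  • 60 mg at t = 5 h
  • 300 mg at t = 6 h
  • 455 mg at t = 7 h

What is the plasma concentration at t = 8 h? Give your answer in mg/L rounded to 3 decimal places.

k = ln 2 / 1 = 0.69315 per h
Dose 1 (360 mg at t=0 h): 360·exp(−0.69315·8) = 1.406 mg/L
Dose 2 (500 mg at t=1 h): 500·exp(−0.69315·7) = 3.906 mg/L
Dose 3 (15 mg at t=2 h): 15·exp(−0.69315·6) = 0.234 mg/L
Dose 4 (110 mg at t=3 h): 110·exp(−0.69315·5) = 3.438 mg/L
Dose 5 (340 mg at t=4 h): 340·exp(−0.69315·4) = 21.250 mg/L
Dose 6 (60 mg at t=5 h): 60·exp(−0.69315·3) = 7.500 mg/L
Dose 7 (300 mg at t=6 h): 300·exp(−0.69315·2) = 75.000 mg/L
Dose 8 (455 mg at t=7 h): 455·exp(−0.69315·1) = 227.500 mg/L
C(8) = 1.406 + 3.906 + 0.234 + 3.438 + 21.250 + 7.500 + 75.000 + 227.500 = 340.234 mg/L

340.234 mg/L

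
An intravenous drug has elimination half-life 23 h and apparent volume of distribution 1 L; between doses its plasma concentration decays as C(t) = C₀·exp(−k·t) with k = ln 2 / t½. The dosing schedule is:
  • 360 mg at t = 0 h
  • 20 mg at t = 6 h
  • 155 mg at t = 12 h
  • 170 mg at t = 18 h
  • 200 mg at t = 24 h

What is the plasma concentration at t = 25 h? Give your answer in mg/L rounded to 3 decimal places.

617.240 mg/L

k = ln 2 / 23 = 0.03014 per h
Dose 1 (360 mg at t=0 h): 360·exp(−0.03014·25) = 169.471 mg/L
Dose 2 (20 mg at t=6 h): 20·exp(−0.03014·19) = 11.281 mg/L
Dose 3 (155 mg at t=12 h): 155·exp(−0.03014·13) = 104.757 mg/L
Dose 4 (170 mg at t=18 h): 170·exp(−0.03014·7) = 137.667 mg/L
Dose 5 (200 mg at t=24 h): 200·exp(−0.03014·1) = 194.063 mg/L
C(25) = 169.471 + 11.281 + 104.757 + 137.667 + 194.063 = 617.240 mg/L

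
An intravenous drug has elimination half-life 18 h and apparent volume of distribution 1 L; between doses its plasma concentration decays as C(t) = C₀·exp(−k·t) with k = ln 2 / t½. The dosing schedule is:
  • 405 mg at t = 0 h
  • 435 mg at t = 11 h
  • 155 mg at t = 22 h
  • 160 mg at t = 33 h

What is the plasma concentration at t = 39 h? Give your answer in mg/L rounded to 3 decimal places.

k = ln 2 / 18 = 0.03851 per h
Dose 1 (405 mg at t=0 h): 405·exp(−0.03851·39) = 90.203 mg/L
Dose 2 (435 mg at t=11 h): 435·exp(−0.03851·28) = 147.986 mg/L
Dose 3 (155 mg at t=22 h): 155·exp(−0.03851·17) = 80.543 mg/L
Dose 4 (160 mg at t=33 h): 160·exp(−0.03851·6) = 126.992 mg/L
C(39) = 90.203 + 147.986 + 80.543 + 126.992 = 445.724 mg/L

445.724 mg/L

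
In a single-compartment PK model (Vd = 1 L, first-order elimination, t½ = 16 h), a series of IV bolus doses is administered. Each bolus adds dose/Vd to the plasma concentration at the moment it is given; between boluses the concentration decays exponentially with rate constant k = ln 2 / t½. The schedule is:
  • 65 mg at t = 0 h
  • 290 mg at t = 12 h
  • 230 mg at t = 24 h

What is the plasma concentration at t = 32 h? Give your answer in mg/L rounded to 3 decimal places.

300.815 mg/L

k = ln 2 / 16 = 0.04332 per h
Dose 1 (65 mg at t=0 h): 65·exp(−0.04332·32) = 16.250 mg/L
Dose 2 (290 mg at t=12 h): 290·exp(−0.04332·20) = 121.930 mg/L
Dose 3 (230 mg at t=24 h): 230·exp(−0.04332·8) = 162.635 mg/L
C(32) = 16.250 + 121.930 + 162.635 = 300.815 mg/L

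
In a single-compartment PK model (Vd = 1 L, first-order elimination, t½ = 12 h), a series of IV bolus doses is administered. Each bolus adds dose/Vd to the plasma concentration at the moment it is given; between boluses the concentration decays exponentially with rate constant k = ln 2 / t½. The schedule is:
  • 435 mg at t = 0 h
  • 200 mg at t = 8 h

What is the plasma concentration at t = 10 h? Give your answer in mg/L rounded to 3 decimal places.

k = ln 2 / 12 = 0.05776 per h
Dose 1 (435 mg at t=0 h): 435·exp(−0.05776·10) = 244.135 mg/L
Dose 2 (200 mg at t=8 h): 200·exp(−0.05776·2) = 178.180 mg/L
C(10) = 244.135 + 178.180 = 422.315 mg/L

422.315 mg/L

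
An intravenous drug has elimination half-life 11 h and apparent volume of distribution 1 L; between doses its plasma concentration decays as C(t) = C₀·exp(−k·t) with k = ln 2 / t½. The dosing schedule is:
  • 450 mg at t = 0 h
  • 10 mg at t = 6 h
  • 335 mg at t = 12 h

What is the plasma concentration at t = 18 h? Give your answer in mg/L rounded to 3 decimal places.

k = ln 2 / 11 = 0.06301 per h
Dose 1 (450 mg at t=0 h): 450·exp(−0.06301·18) = 144.750 mg/L
Dose 2 (10 mg at t=6 h): 10·exp(−0.06301·12) = 4.695 mg/L
Dose 3 (335 mg at t=12 h): 335·exp(−0.06301·6) = 229.534 mg/L
C(18) = 144.750 + 4.695 + 229.534 = 378.978 mg/L

378.978 mg/L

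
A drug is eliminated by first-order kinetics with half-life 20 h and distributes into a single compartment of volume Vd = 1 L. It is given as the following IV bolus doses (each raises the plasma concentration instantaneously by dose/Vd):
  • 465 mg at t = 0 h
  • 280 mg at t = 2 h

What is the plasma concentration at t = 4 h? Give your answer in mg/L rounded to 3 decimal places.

666.055 mg/L

k = ln 2 / 20 = 0.03466 per h
Dose 1 (465 mg at t=0 h): 465·exp(−0.03466·4) = 404.806 mg/L
Dose 2 (280 mg at t=2 h): 280·exp(−0.03466·2) = 261.249 mg/L
C(4) = 404.806 + 261.249 = 666.055 mg/L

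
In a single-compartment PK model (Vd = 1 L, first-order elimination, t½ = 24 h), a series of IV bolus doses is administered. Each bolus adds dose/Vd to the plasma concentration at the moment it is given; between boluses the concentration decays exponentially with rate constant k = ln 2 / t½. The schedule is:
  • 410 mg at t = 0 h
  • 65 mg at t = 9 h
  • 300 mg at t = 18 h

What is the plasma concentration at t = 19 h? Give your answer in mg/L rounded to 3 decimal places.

577.002 mg/L

k = ln 2 / 24 = 0.02888 per h
Dose 1 (410 mg at t=0 h): 410·exp(−0.02888·19) = 236.847 mg/L
Dose 2 (65 mg at t=9 h): 65·exp(−0.02888·10) = 48.695 mg/L
Dose 3 (300 mg at t=18 h): 300·exp(−0.02888·1) = 291.460 mg/L
C(19) = 236.847 + 48.695 + 291.460 = 577.002 mg/L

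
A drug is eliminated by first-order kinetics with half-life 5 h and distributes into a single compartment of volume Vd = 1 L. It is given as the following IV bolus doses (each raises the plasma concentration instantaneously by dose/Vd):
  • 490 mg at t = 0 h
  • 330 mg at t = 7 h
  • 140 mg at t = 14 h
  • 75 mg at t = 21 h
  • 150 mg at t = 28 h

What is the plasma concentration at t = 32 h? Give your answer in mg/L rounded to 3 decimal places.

130.136 mg/L

k = ln 2 / 5 = 0.13863 per h
Dose 1 (490 mg at t=0 h): 490·exp(−0.13863·32) = 5.802 mg/L
Dose 2 (330 mg at t=7 h): 330·exp(−0.13863·25) = 10.313 mg/L
Dose 3 (140 mg at t=14 h): 140·exp(−0.13863·18) = 11.546 mg/L
Dose 4 (75 mg at t=21 h): 75·exp(−0.13863·11) = 16.323 mg/L
Dose 5 (150 mg at t=28 h): 150·exp(−0.13863·4) = 86.152 mg/L
C(32) = 5.802 + 10.313 + 11.546 + 16.323 + 86.152 = 130.136 mg/L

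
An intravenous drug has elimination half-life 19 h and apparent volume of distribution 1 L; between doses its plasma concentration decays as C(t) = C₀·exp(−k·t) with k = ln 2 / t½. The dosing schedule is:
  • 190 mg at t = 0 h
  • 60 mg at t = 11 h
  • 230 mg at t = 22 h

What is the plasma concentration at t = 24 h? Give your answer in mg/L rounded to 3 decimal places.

k = ln 2 / 19 = 0.03648 per h
Dose 1 (190 mg at t=0 h): 190·exp(−0.03648·24) = 79.160 mg/L
Dose 2 (60 mg at t=11 h): 60·exp(−0.03648·13) = 37.341 mg/L
Dose 3 (230 mg at t=22 h): 230·exp(−0.03648·2) = 213.816 mg/L
C(24) = 79.160 + 37.341 + 213.816 = 330.317 mg/L

330.317 mg/L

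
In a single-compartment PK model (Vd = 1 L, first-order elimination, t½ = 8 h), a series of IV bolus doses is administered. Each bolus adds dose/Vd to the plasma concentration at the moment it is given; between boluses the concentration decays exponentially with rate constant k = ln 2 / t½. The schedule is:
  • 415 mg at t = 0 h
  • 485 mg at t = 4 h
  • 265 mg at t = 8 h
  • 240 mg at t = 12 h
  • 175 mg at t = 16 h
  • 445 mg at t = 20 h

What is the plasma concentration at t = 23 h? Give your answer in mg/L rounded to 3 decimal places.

753.407 mg/L

k = ln 2 / 8 = 0.08664 per h
Dose 1 (415 mg at t=0 h): 415·exp(−0.08664·23) = 56.570 mg/L
Dose 2 (485 mg at t=4 h): 485·exp(−0.08664·19) = 93.497 mg/L
Dose 3 (265 mg at t=8 h): 265·exp(−0.08664·15) = 72.246 mg/L
Dose 4 (240 mg at t=12 h): 240·exp(−0.08664·11) = 92.533 mg/L
Dose 5 (175 mg at t=16 h): 175·exp(−0.08664·7) = 95.419 mg/L
Dose 6 (445 mg at t=20 h): 445·exp(−0.08664·3) = 343.142 mg/L
C(23) = 56.570 + 93.497 + 72.246 + 92.533 + 95.419 + 343.142 = 753.407 mg/L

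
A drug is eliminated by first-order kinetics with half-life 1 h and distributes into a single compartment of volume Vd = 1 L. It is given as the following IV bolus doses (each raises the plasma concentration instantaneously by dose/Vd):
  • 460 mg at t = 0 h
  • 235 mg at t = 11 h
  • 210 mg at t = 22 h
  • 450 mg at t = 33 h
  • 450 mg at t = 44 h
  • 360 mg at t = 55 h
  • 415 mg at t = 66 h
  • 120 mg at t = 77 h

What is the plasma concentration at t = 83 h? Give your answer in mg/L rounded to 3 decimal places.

k = ln 2 / 1 = 0.69315 per h
Dose 1 (460 mg at t=0 h): 460·exp(−0.69315·83) = 0.000 mg/L
Dose 2 (235 mg at t=11 h): 235·exp(−0.69315·72) = 0.000 mg/L
Dose 3 (210 mg at t=22 h): 210·exp(−0.69315·61) = 0.000 mg/L
Dose 4 (450 mg at t=33 h): 450·exp(−0.69315·50) = 0.000 mg/L
Dose 5 (450 mg at t=44 h): 450·exp(−0.69315·39) = 0.000 mg/L
Dose 6 (360 mg at t=55 h): 360·exp(−0.69315·28) = 0.000 mg/L
Dose 7 (415 mg at t=66 h): 415·exp(−0.69315·17) = 0.003 mg/L
Dose 8 (120 mg at t=77 h): 120·exp(−0.69315·6) = 1.875 mg/L
C(83) = 0.000 + 0.000 + 0.000 + 0.000 + 0.000 + 0.000 + 0.003 + 1.875 = 1.878 mg/L

1.878 mg/L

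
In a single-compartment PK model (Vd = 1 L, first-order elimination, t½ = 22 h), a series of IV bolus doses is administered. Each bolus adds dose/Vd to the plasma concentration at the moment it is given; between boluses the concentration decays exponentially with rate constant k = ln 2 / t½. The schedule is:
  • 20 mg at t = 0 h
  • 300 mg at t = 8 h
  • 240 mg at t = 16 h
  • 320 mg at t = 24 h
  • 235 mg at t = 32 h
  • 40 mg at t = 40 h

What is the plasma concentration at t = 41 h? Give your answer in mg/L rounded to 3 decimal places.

k = ln 2 / 22 = 0.03151 per h
Dose 1 (20 mg at t=0 h): 20·exp(−0.03151·41) = 5.496 mg/L
Dose 2 (300 mg at t=8 h): 300·exp(−0.03151·33) = 106.066 mg/L
Dose 3 (240 mg at t=16 h): 240·exp(−0.03151·25) = 109.177 mg/L
Dose 4 (320 mg at t=24 h): 320·exp(−0.03151·17) = 187.299 mg/L
Dose 5 (235 mg at t=32 h): 235·exp(−0.03151·9) = 176.978 mg/L
Dose 6 (40 mg at t=40 h): 40·exp(−0.03151·1) = 38.759 mg/L
C(41) = 5.496 + 106.066 + 109.177 + 187.299 + 176.978 + 38.759 = 623.775 mg/L

623.775 mg/L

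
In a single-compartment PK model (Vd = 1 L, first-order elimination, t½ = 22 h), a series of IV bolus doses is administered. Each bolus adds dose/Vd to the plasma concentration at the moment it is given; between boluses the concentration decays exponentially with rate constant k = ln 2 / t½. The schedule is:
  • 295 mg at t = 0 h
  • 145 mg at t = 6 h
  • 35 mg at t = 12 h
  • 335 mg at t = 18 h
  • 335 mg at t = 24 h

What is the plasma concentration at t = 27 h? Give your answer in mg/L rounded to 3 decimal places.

k = ln 2 / 22 = 0.03151 per h
Dose 1 (295 mg at t=0 h): 295·exp(−0.03151·27) = 126.002 mg/L
Dose 2 (145 mg at t=6 h): 145·exp(−0.03151·21) = 74.821 mg/L
Dose 3 (35 mg at t=12 h): 35·exp(−0.03151·15) = 21.818 mg/L
Dose 4 (335 mg at t=18 h): 335·exp(−0.03151·9) = 252.288 mg/L
Dose 5 (335 mg at t=24 h): 335·exp(−0.03151·3) = 304.786 mg/L
C(27) = 126.002 + 74.821 + 21.818 + 252.288 + 304.786 = 779.714 mg/L

779.714 mg/L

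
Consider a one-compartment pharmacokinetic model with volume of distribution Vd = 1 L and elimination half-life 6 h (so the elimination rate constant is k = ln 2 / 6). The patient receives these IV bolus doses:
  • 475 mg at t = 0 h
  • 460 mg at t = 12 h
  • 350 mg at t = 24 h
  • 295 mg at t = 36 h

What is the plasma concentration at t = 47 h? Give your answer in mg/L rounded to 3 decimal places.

117.486 mg/L

k = ln 2 / 6 = 0.11552 per h
Dose 1 (475 mg at t=0 h): 475·exp(−0.11552·47) = 2.083 mg/L
Dose 2 (460 mg at t=12 h): 460·exp(−0.11552·35) = 8.068 mg/L
Dose 3 (350 mg at t=24 h): 350·exp(−0.11552·23) = 24.554 mg/L
Dose 4 (295 mg at t=36 h): 295·exp(−0.11552·11) = 82.782 mg/L
C(47) = 2.083 + 8.068 + 24.554 + 82.782 = 117.486 mg/L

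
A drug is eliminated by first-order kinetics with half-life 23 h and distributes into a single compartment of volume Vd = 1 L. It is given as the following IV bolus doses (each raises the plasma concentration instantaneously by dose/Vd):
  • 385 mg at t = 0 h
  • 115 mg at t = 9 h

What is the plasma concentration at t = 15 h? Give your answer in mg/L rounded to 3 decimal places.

k = ln 2 / 23 = 0.03014 per h
Dose 1 (385 mg at t=0 h): 385·exp(−0.03014·15) = 244.983 mg/L
Dose 2 (115 mg at t=9 h): 115·exp(−0.03014·6) = 95.977 mg/L
C(15) = 244.983 + 95.977 = 340.961 mg/L

340.961 mg/L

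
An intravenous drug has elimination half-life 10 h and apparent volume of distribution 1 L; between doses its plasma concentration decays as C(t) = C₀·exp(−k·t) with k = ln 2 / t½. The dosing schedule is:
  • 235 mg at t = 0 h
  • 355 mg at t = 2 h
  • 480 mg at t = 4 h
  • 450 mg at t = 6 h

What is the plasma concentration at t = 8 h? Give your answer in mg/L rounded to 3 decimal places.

1124.704 mg/L

k = ln 2 / 10 = 0.06931 per h
Dose 1 (235 mg at t=0 h): 235·exp(−0.06931·8) = 134.972 mg/L
Dose 2 (355 mg at t=2 h): 355·exp(−0.06931·6) = 234.213 mg/L
Dose 3 (480 mg at t=4 h): 480·exp(−0.06931·4) = 363.772 mg/L
Dose 4 (450 mg at t=6 h): 450·exp(−0.06931·2) = 391.748 mg/L
C(8) = 134.972 + 234.213 + 363.772 + 391.748 = 1124.704 mg/L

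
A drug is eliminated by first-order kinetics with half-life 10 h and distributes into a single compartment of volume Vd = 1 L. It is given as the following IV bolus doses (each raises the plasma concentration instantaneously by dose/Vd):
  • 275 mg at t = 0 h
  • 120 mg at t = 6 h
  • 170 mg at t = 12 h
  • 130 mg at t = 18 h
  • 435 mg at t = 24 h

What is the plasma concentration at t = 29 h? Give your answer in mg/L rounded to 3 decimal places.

481.772 mg/L

k = ln 2 / 10 = 0.06931 per h
Dose 1 (275 mg at t=0 h): 275·exp(−0.06931·29) = 36.842 mg/L
Dose 2 (120 mg at t=6 h): 120·exp(−0.06931·23) = 24.368 mg/L
Dose 3 (170 mg at t=12 h): 170·exp(−0.06931·17) = 52.324 mg/L
Dose 4 (130 mg at t=18 h): 130·exp(−0.06931·11) = 60.647 mg/L
Dose 5 (435 mg at t=24 h): 435·exp(−0.06931·5) = 307.591 mg/L
C(29) = 36.842 + 24.368 + 52.324 + 60.647 + 307.591 = 481.772 mg/L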